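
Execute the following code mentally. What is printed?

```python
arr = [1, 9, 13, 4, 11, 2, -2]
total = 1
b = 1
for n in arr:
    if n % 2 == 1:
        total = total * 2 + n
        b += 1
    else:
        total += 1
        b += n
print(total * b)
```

n=1: odd, total = 1*2+1 = 3; b=2
n=9: odd, total = 3*2+9 = 15; b=3
n=13: odd, total = 15*2+13 = 43; b=4
n=4: not odd, total = 43+1 = 44; b=8
n=11: odd, total = 44*2+11 = 99; b=9
n=2: not odd, total = 99+1 = 100; b=11
n=-2: not odd, total = 100+1 = 101; b=9
total*b = 101*9 = 909

909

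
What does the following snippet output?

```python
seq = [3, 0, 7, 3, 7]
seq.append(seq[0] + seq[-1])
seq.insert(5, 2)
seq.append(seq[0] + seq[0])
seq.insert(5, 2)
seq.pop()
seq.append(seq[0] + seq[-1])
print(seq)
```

[3, 0, 7, 3, 7, 2, 2, 10, 13]

append seq[0]+seq[-1] = 3+7 = 10 → [3, 0, 7, 3, 7, 10]
insert 2 at 5 → [3, 0, 7, 3, 7, 2, 10]
append seq[0]+seq[0] = 3+3 = 6 → [3, 0, 7, 3, 7, 2, 10, 6]
insert 2 at 5 → [3, 0, 7, 3, 7, 2, 2, 10, 6]
pop() removes 6 → [3, 0, 7, 3, 7, 2, 2, 10]
append seq[0]+seq[-1] = 3+10 = 13 → [3, 0, 7, 3, 7, 2, 2, 10, 13]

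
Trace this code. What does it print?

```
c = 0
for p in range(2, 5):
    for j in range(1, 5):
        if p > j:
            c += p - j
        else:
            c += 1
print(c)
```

p=2,j=1: 2>1, c = 0+1 = 1
p=2,j=2: not 2>2, c = 1+1 = 2
p=2,j=3: not 2>3, c = 2+1 = 3
p=2,j=4: not 2>4, c = 3+1 = 4
p=3,j=1: 3>1, c = 4+2 = 6
p=3,j=2: 3>2, c = 6+1 = 7
p=3,j=3: not 3>3, c = 7+1 = 8
p=3,j=4: not 3>4, c = 8+1 = 9
p=4,j=1: 4>1, c = 9+3 = 12
p=4,j=2: 4>2, c = 12+2 = 14
p=4,j=3: 4>3, c = 14+1 = 15
p=4,j=4: not 4>4, c = 15+1 = 16

16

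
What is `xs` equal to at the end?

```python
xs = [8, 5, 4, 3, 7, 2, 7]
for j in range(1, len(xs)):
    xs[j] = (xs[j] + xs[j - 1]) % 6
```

j=1: xs[1] = (5+8)%6 = 1 → [8, 1, 4, 3, 7, 2, 7]
j=2: xs[2] = (4+1)%6 = 5 → [8, 1, 5, 3, 7, 2, 7]
j=3: xs[3] = (3+5)%6 = 2 → [8, 1, 5, 2, 7, 2, 7]
j=4: xs[4] = (7+2)%6 = 3 → [8, 1, 5, 2, 3, 2, 7]
j=5: xs[5] = (2+3)%6 = 5 → [8, 1, 5, 2, 3, 5, 7]
j=6: xs[6] = (7+5)%6 = 0 → [8, 1, 5, 2, 3, 5, 0]

[8, 1, 5, 2, 3, 5, 0]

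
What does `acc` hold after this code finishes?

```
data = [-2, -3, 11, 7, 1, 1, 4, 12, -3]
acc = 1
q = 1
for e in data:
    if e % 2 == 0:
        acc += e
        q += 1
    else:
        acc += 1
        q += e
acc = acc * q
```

e=-2: even, acc = 1+(-2) = -1; q=2
e=-3: not even, acc = (-1)+1 = 0; q=-1
e=11: not even, acc = 0+1 = 1; q=10
e=7: not even, acc = 1+1 = 2; q=17
e=1: not even, acc = 2+1 = 3; q=18
e=1: not even, acc = 3+1 = 4; q=19
e=4: even, acc = 4+4 = 8; q=20
e=12: even, acc = 8+12 = 20; q=21
e=-3: not even, acc = 20+1 = 21; q=18
acc*q = 21*18 = 378

378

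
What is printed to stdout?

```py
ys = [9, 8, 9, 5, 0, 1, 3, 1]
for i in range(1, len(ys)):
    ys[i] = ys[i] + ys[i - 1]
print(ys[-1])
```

i=1: ys[1] = 8+9 = 17 → [9, 17, 9, 5, 0, 1, 3, 1]
i=2: ys[2] = 9+17 = 26 → [9, 17, 26, 5, 0, 1, 3, 1]
i=3: ys[3] = 5+26 = 31 → [9, 17, 26, 31, 0, 1, 3, 1]
i=4: ys[4] = 0+31 = 31 → [9, 17, 26, 31, 31, 1, 3, 1]
i=5: ys[5] = 1+31 = 32 → [9, 17, 26, 31, 31, 32, 3, 1]
i=6: ys[6] = 3+32 = 35 → [9, 17, 26, 31, 31, 32, 35, 1]
i=7: ys[7] = 1+35 = 36 → [9, 17, 26, 31, 31, 32, 35, 36]

36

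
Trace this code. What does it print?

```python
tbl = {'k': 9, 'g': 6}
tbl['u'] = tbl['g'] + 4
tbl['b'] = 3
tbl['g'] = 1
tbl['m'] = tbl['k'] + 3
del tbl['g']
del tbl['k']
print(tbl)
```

{'u': 10, 'b': 3, 'm': 12}

tbl['u'] = tbl['g']+4 = 10 → {'k': 9, 'g': 6, 'u': 10}
tbl['b'] = 3 → {'k': 9, 'g': 6, 'u': 10, 'b': 3}
tbl['g'] = 1 → {'k': 9, 'g': 1, 'u': 10, 'b': 3}
tbl['m'] = tbl['k']+3 = 12 → {'k': 9, 'g': 1, 'u': 10, 'b': 3, 'm': 12}
del 'g' → {'k': 9, 'u': 10, 'b': 3, 'm': 12}
del 'k' → {'u': 10, 'b': 3, 'm': 12}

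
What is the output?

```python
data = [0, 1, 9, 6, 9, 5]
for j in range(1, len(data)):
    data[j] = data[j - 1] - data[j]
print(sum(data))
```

-82

j=1: data[1] = 0-1 = -1 → [0, -1, 9, 6, 9, 5]
j=2: data[2] = (-1)-9 = -10 → [0, -1, -10, 6, 9, 5]
j=3: data[3] = (-10)-6 = -16 → [0, -1, -10, -16, 9, 5]
j=4: data[4] = (-16)-9 = -25 → [0, -1, -10, -16, -25, 5]
j=5: data[5] = (-25)-5 = -30 → [0, -1, -10, -16, -25, -30]
sum = -82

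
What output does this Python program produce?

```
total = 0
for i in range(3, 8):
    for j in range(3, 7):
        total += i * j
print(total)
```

450

i=3,j=3: total = 0+9 = 9
i=3,j=4: total = 9+12 = 21
i=3,j=5: total = 21+15 = 36
i=3,j=6: total = 36+18 = 54
i=4,j=3: total = 54+12 = 66
i=4,j=4: total = 66+16 = 82
i=4,j=5: total = 82+20 = 102
i=4,j=6: total = 102+24 = 126
i=5,j=3: total = 126+15 = 141
i=5,j=4: total = 141+20 = 161
i=5,j=5: total = 161+25 = 186
i=5,j=6: total = 186+30 = 216
i=6,j=3: total = 216+18 = 234
i=6,j=4: total = 234+24 = 258
i=6,j=5: total = 258+30 = 288
i=6,j=6: total = 288+36 = 324
i=7,j=3: total = 324+21 = 345
i=7,j=4: total = 345+28 = 373
i=7,j=5: total = 373+35 = 408
i=7,j=6: total = 408+42 = 450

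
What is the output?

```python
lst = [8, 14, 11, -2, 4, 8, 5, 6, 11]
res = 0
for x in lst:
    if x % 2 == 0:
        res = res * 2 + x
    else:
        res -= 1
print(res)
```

x=8: even, res = 0*2+8 = 8
x=14: even, res = 8*2+14 = 30
x=11: not even, res = 30-1 = 29
x=-2: even, res = 29*2+(-2) = 56
x=4: even, res = 56*2+4 = 116
x=8: even, res = 116*2+8 = 240
x=5: not even, res = 240-1 = 239
x=6: even, res = 239*2+6 = 484
x=11: not even, res = 484-1 = 483

483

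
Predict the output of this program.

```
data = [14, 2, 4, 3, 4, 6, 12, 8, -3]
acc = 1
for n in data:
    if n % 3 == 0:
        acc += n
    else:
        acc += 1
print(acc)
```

24

n=14: not %3==0, acc = 1+1 = 2
n=2: not %3==0, acc = 2+1 = 3
n=4: not %3==0, acc = 3+1 = 4
n=3: %3==0, acc = 4+3 = 7
n=4: not %3==0, acc = 7+1 = 8
n=6: %3==0, acc = 8+6 = 14
n=12: %3==0, acc = 14+12 = 26
n=8: not %3==0, acc = 26+1 = 27
n=-3: %3==0, acc = 27+(-3) = 24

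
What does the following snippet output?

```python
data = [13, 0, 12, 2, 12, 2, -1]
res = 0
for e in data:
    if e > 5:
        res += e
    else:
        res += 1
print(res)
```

41

e=13: >5, res = 0+13 = 13
e=0: not >5, res = 13+1 = 14
e=12: >5, res = 14+12 = 26
e=2: not >5, res = 26+1 = 27
e=12: >5, res = 27+12 = 39
e=2: not >5, res = 39+1 = 40
e=-1: not >5, res = 40+1 = 41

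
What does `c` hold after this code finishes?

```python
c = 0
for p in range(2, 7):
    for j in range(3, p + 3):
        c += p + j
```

185

p=2,j=3: c = 0+5 = 5
p=2,j=4: c = 5+6 = 11
p=3,j=3: c = 11+6 = 17
p=3,j=4: c = 17+7 = 24
p=3,j=5: c = 24+8 = 32
p=4,j=3: c = 32+7 = 39
p=4,j=4: c = 39+8 = 47
p=4,j=5: c = 47+9 = 56
p=4,j=6: c = 56+10 = 66
p=5,j=3: c = 66+8 = 74
p=5,j=4: c = 74+9 = 83
p=5,j=5: c = 83+10 = 93
p=5,j=6: c = 93+11 = 104
p=5,j=7: c = 104+12 = 116
p=6,j=3: c = 116+9 = 125
p=6,j=4: c = 125+10 = 135
p=6,j=5: c = 135+11 = 146
p=6,j=6: c = 146+12 = 158
p=6,j=7: c = 158+13 = 171
p=6,j=8: c = 171+14 = 185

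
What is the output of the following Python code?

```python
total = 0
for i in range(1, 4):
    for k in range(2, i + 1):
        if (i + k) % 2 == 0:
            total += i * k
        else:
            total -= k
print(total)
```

i=2,k=2: even sum, total = 0+4 = 4
i=3,k=2: odd sum, total = 4-2 = 2
i=3,k=3: even sum, total = 2+9 = 11

11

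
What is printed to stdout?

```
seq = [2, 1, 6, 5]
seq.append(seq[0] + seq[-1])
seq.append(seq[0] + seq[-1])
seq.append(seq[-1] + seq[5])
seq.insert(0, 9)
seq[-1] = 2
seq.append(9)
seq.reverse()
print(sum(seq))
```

append seq[0]+seq[-1] = 2+5 = 7 → [2, 1, 6, 5, 7]
append seq[0]+seq[-1] = 2+7 = 9 → [2, 1, 6, 5, 7, 9]
append seq[-1]+seq[5] = 9+9 = 18 → [2, 1, 6, 5, 7, 9, 18]
insert 9 at 0 → [9, 2, 1, 6, 5, 7, 9, 18]
seq[-1] = 2 → [9, 2, 1, 6, 5, 7, 9, 2]
append 9 → [9, 2, 1, 6, 5, 7, 9, 2, 9]
reverse → [9, 2, 9, 7, 5, 6, 1, 2, 9]
sum = 50

50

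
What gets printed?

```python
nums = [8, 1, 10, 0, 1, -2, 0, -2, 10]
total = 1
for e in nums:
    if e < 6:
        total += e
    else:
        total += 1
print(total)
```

2

e=8: not <6, total = 1+1 = 2
e=1: <6, total = 2+1 = 3
e=10: not <6, total = 3+1 = 4
e=0: <6, total = 4+0 = 4
e=1: <6, total = 4+1 = 5
e=-2: <6, total = 5+(-2) = 3
e=0: <6, total = 3+0 = 3
e=-2: <6, total = 3+(-2) = 1
e=10: not <6, total = 1+1 = 2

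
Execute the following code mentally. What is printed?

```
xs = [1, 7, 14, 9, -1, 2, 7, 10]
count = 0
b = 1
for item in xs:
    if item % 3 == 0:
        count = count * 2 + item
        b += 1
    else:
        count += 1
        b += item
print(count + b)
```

61

item=1: not %3==0, count = 0+1 = 1; b=2
item=7: not %3==0, count = 1+1 = 2; b=9
item=14: not %3==0, count = 2+1 = 3; b=23
item=9: %3==0, count = 3*2+9 = 15; b=24
item=-1: not %3==0, count = 15+1 = 16; b=23
item=2: not %3==0, count = 16+1 = 17; b=25
item=7: not %3==0, count = 17+1 = 18; b=32
item=10: not %3==0, count = 18+1 = 19; b=42
count+b = 19+42 = 61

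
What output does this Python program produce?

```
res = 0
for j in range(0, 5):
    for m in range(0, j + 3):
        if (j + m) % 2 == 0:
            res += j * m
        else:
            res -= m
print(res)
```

69

j=0,m=0: even sum, res = 0+0 = 0
j=0,m=1: odd sum, res = 0-1 = -1
j=0,m=2: even sum, res = (-1)+0 = -1
j=1,m=0: odd sum, res = (-1)-0 = -1
j=1,m=1: even sum, res = (-1)+1 = 0
j=1,m=2: odd sum, res = 0-2 = -2
j=1,m=3: even sum, res = (-2)+3 = 1
j=2,m=0: even sum, res = 1+0 = 1
j=2,m=1: odd sum, res = 1-1 = 0
j=2,m=2: even sum, res = 0+4 = 4
j=2,m=3: odd sum, res = 4-3 = 1
j=2,m=4: even sum, res = 1+8 = 9
j=3,m=0: odd sum, res = 9-0 = 9
j=3,m=1: even sum, res = 9+3 = 12
j=3,m=2: odd sum, res = 12-2 = 10
j=3,m=3: even sum, res = 10+9 = 19
j=3,m=4: odd sum, res = 19-4 = 15
j=3,m=5: even sum, res = 15+15 = 30
j=4,m=0: even sum, res = 30+0 = 30
j=4,m=1: odd sum, res = 30-1 = 29
j=4,m=2: even sum, res = 29+8 = 37
j=4,m=3: odd sum, res = 37-3 = 34
j=4,m=4: even sum, res = 34+16 = 50
j=4,m=5: odd sum, res = 50-5 = 45
j=4,m=6: even sum, res = 45+24 = 69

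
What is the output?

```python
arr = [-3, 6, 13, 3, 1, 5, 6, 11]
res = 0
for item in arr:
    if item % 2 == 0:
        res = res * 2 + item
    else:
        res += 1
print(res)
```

31

item=-3: not even, res = 0+1 = 1
item=6: even, res = 1*2+6 = 8
item=13: not even, res = 8+1 = 9
item=3: not even, res = 9+1 = 10
item=1: not even, res = 10+1 = 11
item=5: not even, res = 11+1 = 12
item=6: even, res = 12*2+6 = 30
item=11: not even, res = 30+1 = 31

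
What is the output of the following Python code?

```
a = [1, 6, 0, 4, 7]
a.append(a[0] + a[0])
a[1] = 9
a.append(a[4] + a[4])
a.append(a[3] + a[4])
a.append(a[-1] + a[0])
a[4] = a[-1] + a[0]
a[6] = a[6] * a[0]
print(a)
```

[1, 9, 0, 4, 13, 2, 14, 11, 12]

append a[0]+a[0] = 1+1 = 2 → [1, 6, 0, 4, 7, 2]
a[1] = 9 → [1, 9, 0, 4, 7, 2]
append a[4]+a[4] = 7+7 = 14 → [1, 9, 0, 4, 7, 2, 14]
append a[3]+a[4] = 4+7 = 11 → [1, 9, 0, 4, 7, 2, 14, 11]
append a[-1]+a[0] = 11+1 = 12 → [1, 9, 0, 4, 7, 2, 14, 11, 12]
a[4] = a[-1]+a[0] = 12+1 = 13 → [1, 9, 0, 4, 13, 2, 14, 11, 12]
a[6] = a[6]*a[0] = 14*1 = 14 → [1, 9, 0, 4, 13, 2, 14, 11, 12]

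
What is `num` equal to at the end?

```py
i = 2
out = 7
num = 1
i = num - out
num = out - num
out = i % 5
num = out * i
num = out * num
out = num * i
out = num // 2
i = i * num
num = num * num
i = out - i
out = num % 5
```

9216

i = 1-7 = -6
num = 7-1 = 6
out = (-6)%5 = 4
num = 4*(-6) = -24
num = 4*(-24) = -96
out = (-96)*(-6) = 576
out = (-96)//2 = -48
i = (-6)*(-96) = 576
num = (-96)*(-96) = 9216
i = (-48)-576 = -624
out = 9216%5 = 1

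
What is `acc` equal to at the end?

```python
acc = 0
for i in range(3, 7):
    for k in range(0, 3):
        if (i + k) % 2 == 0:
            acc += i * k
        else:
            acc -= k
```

22

i=3,k=0: odd sum, acc = 0-0 = 0
i=3,k=1: even sum, acc = 0+3 = 3
i=3,k=2: odd sum, acc = 3-2 = 1
i=4,k=0: even sum, acc = 1+0 = 1
i=4,k=1: odd sum, acc = 1-1 = 0
i=4,k=2: even sum, acc = 0+8 = 8
i=5,k=0: odd sum, acc = 8-0 = 8
i=5,k=1: even sum, acc = 8+5 = 13
i=5,k=2: odd sum, acc = 13-2 = 11
i=6,k=0: even sum, acc = 11+0 = 11
i=6,k=1: odd sum, acc = 11-1 = 10
i=6,k=2: even sum, acc = 10+12 = 22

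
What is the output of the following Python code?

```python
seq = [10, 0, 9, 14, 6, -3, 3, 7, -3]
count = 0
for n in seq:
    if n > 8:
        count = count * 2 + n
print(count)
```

n=10: >8, count = 0*2+10 = 10
n=0: not >8
n=9: >8, count = 10*2+9 = 29
n=14: >8, count = 29*2+14 = 72
n=6: not >8
n=-3: not >8
n=3: not >8
n=7: not >8
n=-3: not >8

72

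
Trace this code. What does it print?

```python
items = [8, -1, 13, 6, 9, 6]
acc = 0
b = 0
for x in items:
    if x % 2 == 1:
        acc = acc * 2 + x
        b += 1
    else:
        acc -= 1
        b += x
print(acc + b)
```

43

x=8: not odd, acc = 0-1 = -1; b=8
x=-1: odd, acc = (-1)*2+(-1) = -3; b=9
x=13: odd, acc = (-3)*2+13 = 7; b=10
x=6: not odd, acc = 7-1 = 6; b=16
x=9: odd, acc = 6*2+9 = 21; b=17
x=6: not odd, acc = 21-1 = 20; b=23
acc+b = 20+23 = 43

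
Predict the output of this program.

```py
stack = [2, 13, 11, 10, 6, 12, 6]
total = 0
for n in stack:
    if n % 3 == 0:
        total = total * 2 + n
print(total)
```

n=2: not %3==0
n=13: not %3==0
n=11: not %3==0
n=10: not %3==0
n=6: %3==0, total = 0*2+6 = 6
n=12: %3==0, total = 6*2+12 = 24
n=6: %3==0, total = 24*2+6 = 54

54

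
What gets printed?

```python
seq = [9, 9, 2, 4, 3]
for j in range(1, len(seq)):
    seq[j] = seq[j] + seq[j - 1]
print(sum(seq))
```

98

j=1: seq[1] = 9+9 = 18 → [9, 18, 2, 4, 3]
j=2: seq[2] = 2+18 = 20 → [9, 18, 20, 4, 3]
j=3: seq[3] = 4+20 = 24 → [9, 18, 20, 24, 3]
j=4: seq[4] = 3+24 = 27 → [9, 18, 20, 24, 27]
sum = 98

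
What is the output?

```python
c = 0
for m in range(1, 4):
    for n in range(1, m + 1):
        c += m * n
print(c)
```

m=1,n=1: c = 0+1 = 1
m=2,n=1: c = 1+2 = 3
m=2,n=2: c = 3+4 = 7
m=3,n=1: c = 7+3 = 10
m=3,n=2: c = 10+6 = 16
m=3,n=3: c = 16+9 = 25

25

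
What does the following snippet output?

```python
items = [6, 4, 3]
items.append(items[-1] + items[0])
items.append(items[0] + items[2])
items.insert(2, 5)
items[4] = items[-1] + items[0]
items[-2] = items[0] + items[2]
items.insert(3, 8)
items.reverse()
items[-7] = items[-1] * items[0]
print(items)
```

append items[-1]+items[0] = 3+6 = 9 → [6, 4, 3, 9]
append items[0]+items[2] = 6+3 = 9 → [6, 4, 3, 9, 9]
insert 5 at 2 → [6, 4, 5, 3, 9, 9]
items[4] = items[-1]+items[0] = 9+6 = 15 → [6, 4, 5, 3, 15, 9]
items[-2] = items[0]+items[2] = 6+5 = 11 → [6, 4, 5, 3, 11, 9]
insert 8 at 3 → [6, 4, 5, 8, 3, 11, 9]
reverse → [9, 11, 3, 8, 5, 4, 6]
items[-7] = items[-1]*items[0] = 6*9 = 54 → [54, 11, 3, 8, 5, 4, 6]

[54, 11, 3, 8, 5, 4, 6]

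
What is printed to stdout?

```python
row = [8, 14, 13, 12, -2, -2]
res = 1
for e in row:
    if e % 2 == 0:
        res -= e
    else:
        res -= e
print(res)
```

e=8: even, res = 1-8 = -7
e=14: even, res = (-7)-14 = -21
e=13: not even, res = (-21)-13 = -34
e=12: even, res = (-34)-12 = -46
e=-2: even, res = (-46)-(-2) = -44
e=-2: even, res = (-44)-(-2) = -42

-42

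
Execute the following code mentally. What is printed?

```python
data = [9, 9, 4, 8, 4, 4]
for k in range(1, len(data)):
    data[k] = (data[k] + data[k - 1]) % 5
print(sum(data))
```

k=1: data[1] = (9+9)%5 = 3 → [9, 3, 4, 8, 4, 4]
k=2: data[2] = (4+3)%5 = 2 → [9, 3, 2, 8, 4, 4]
k=3: data[3] = (8+2)%5 = 0 → [9, 3, 2, 0, 4, 4]
k=4: data[4] = (4+0)%5 = 4 → [9, 3, 2, 0, 4, 4]
k=5: data[5] = (4+4)%5 = 3 → [9, 3, 2, 0, 4, 3]
sum = 21

21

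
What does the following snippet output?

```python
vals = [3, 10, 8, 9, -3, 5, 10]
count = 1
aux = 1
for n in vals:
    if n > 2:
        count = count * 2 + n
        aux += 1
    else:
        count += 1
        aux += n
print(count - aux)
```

440

n=3: >2, count = 1*2+3 = 5; aux=2
n=10: >2, count = 5*2+10 = 20; aux=3
n=8: >2, count = 20*2+8 = 48; aux=4
n=9: >2, count = 48*2+9 = 105; aux=5
n=-3: not >2, count = 105+1 = 106; aux=2
n=5: >2, count = 106*2+5 = 217; aux=3
n=10: >2, count = 217*2+10 = 444; aux=4
count-aux = 444-4 = 440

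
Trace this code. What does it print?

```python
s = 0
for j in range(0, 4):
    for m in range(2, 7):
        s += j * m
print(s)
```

j=0,m=2: s = 0+0 = 0
j=0,m=3: s = 0+0 = 0
j=0,m=4: s = 0+0 = 0
j=0,m=5: s = 0+0 = 0
j=0,m=6: s = 0+0 = 0
j=1,m=2: s = 0+2 = 2
j=1,m=3: s = 2+3 = 5
j=1,m=4: s = 5+4 = 9
j=1,m=5: s = 9+5 = 14
j=1,m=6: s = 14+6 = 20
j=2,m=2: s = 20+4 = 24
j=2,m=3: s = 24+6 = 30
j=2,m=4: s = 30+8 = 38
j=2,m=5: s = 38+10 = 48
j=2,m=6: s = 48+12 = 60
j=3,m=2: s = 60+6 = 66
j=3,m=3: s = 66+9 = 75
j=3,m=4: s = 75+12 = 87
j=3,m=5: s = 87+15 = 102
j=3,m=6: s = 102+18 = 120

120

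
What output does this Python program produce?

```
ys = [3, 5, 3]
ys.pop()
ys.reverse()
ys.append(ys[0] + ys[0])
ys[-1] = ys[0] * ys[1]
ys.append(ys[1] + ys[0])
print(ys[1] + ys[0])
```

8

pop() removes 3 → [3, 5]
reverse → [5, 3]
append ys[0]+ys[0] = 5+5 = 10 → [5, 3, 10]
ys[-1] = ys[0]*ys[1] = 5*3 = 15 → [5, 3, 15]
append ys[1]+ys[0] = 3+5 = 8 → [5, 3, 15, 8]
ys[1]+ys[0] = 3+5 = 8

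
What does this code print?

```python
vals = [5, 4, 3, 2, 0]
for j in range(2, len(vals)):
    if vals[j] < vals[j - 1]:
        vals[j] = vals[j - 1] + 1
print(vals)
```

j=2: 3<4, vals[2] = 4+1 = 5 → [5, 4, 5, 2, 0]
j=3: 2<5, vals[3] = 5+1 = 6 → [5, 4, 5, 6, 0]
j=4: 0<6, vals[4] = 6+1 = 7 → [5, 4, 5, 6, 7]

[5, 4, 5, 6, 7]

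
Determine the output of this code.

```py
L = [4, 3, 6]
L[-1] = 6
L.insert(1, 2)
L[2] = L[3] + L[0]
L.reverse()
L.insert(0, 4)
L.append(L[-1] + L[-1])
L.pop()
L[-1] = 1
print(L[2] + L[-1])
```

11

L[-1] = 6 → [4, 3, 6]
insert 2 at 1 → [4, 2, 3, 6]
L[2] = L[3]+L[0] = 6+4 = 10 → [4, 2, 10, 6]
reverse → [6, 10, 2, 4]
insert 4 at 0 → [4, 6, 10, 2, 4]
append L[-1]+L[-1] = 4+4 = 8 → [4, 6, 10, 2, 4, 8]
pop() removes 8 → [4, 6, 10, 2, 4]
L[-1] = 1 → [4, 6, 10, 2, 1]
L[2]+L[-1] = 10+1 = 11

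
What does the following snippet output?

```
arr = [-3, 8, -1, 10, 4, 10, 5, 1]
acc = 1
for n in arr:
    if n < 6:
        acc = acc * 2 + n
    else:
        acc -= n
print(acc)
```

-245

n=-3: <6, acc = 1*2+(-3) = -1
n=8: not <6, acc = (-1)-8 = -9
n=-1: <6, acc = (-9)*2+(-1) = -19
n=10: not <6, acc = (-19)-10 = -29
n=4: <6, acc = (-29)*2+4 = -54
n=10: not <6, acc = (-54)-10 = -64
n=5: <6, acc = (-64)*2+5 = -123
n=1: <6, acc = (-123)*2+1 = -245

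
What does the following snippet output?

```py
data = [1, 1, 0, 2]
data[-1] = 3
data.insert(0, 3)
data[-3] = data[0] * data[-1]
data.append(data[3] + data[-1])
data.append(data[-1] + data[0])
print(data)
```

data[-1] = 3 → [1, 1, 0, 3]
insert 3 at 0 → [3, 1, 1, 0, 3]
data[-3] = data[0]*data[-1] = 3*3 = 9 → [3, 1, 9, 0, 3]
append data[3]+data[-1] = 0+3 = 3 → [3, 1, 9, 0, 3, 3]
append data[-1]+data[0] = 3+3 = 6 → [3, 1, 9, 0, 3, 3, 6]

[3, 1, 9, 0, 3, 3, 6]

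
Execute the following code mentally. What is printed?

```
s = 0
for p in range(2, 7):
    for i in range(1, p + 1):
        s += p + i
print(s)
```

p=2,i=1: s = 0+3 = 3
p=2,i=2: s = 3+4 = 7
p=3,i=1: s = 7+4 = 11
p=3,i=2: s = 11+5 = 16
p=3,i=3: s = 16+6 = 22
p=4,i=1: s = 22+5 = 27
p=4,i=2: s = 27+6 = 33
p=4,i=3: s = 33+7 = 40
p=4,i=4: s = 40+8 = 48
p=5,i=1: s = 48+6 = 54
p=5,i=2: s = 54+7 = 61
p=5,i=3: s = 61+8 = 69
p=5,i=4: s = 69+9 = 78
p=5,i=5: s = 78+10 = 88
p=6,i=1: s = 88+7 = 95
p=6,i=2: s = 95+8 = 103
p=6,i=3: s = 103+9 = 112
p=6,i=4: s = 112+10 = 122
p=6,i=5: s = 122+11 = 133
p=6,i=6: s = 133+12 = 145

145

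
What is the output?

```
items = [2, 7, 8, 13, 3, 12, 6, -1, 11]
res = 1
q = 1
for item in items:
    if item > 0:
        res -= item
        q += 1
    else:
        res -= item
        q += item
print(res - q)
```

-68

item=2: >0, res = 1-2 = -1; q=2
item=7: >0, res = (-1)-7 = -8; q=3
item=8: >0, res = (-8)-8 = -16; q=4
item=13: >0, res = (-16)-13 = -29; q=5
item=3: >0, res = (-29)-3 = -32; q=6
item=12: >0, res = (-32)-12 = -44; q=7
item=6: >0, res = (-44)-6 = -50; q=8
item=-1: not >0, res = (-50)-(-1) = -49; q=7
item=11: >0, res = (-49)-11 = -60; q=8
res-q = (-60)-8 = -68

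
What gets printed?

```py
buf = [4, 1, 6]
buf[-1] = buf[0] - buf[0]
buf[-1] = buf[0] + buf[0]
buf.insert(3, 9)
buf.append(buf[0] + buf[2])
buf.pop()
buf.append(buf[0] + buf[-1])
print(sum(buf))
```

buf[-1] = buf[0]-buf[0] = 4-4 = 0 → [4, 1, 0]
buf[-1] = buf[0]+buf[0] = 4+4 = 8 → [4, 1, 8]
insert 9 at 3 → [4, 1, 8, 9]
append buf[0]+buf[2] = 4+8 = 12 → [4, 1, 8, 9, 12]
pop() removes 12 → [4, 1, 8, 9]
append buf[0]+buf[-1] = 4+9 = 13 → [4, 1, 8, 9, 13]
sum = 35

35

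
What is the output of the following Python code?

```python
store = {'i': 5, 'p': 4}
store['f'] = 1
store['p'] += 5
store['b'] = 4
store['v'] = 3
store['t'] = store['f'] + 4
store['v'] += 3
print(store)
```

{'i': 5, 'p': 9, 'f': 1, 'b': 4, 'v': 6, 't': 5}

store['f'] = 1 → {'i': 5, 'p': 4, 'f': 1}
store['p'] = 4+5 = 9 → {'i': 5, 'p': 9, 'f': 1}
store['b'] = 4 → {'i': 5, 'p': 9, 'f': 1, 'b': 4}
store['v'] = 3 → {'i': 5, 'p': 9, 'f': 1, 'b': 4, 'v': 3}
store['t'] = store['f']+4 = 5 → {'i': 5, 'p': 9, 'f': 1, 'b': 4, 'v': 3, 't': 5}
store['v'] = 3+3 = 6 → {'i': 5, 'p': 9, 'f': 1, 'b': 4, 'v': 6, 't': 5}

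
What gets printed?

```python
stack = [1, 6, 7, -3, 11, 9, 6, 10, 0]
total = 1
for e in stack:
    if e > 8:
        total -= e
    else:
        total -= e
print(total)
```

e=1: not >8, total = 1-1 = 0
e=6: not >8, total = 0-6 = -6
e=7: not >8, total = (-6)-7 = -13
e=-3: not >8, total = (-13)-(-3) = -10
e=11: >8, total = (-10)-11 = -21
e=9: >8, total = (-21)-9 = -30
e=6: not >8, total = (-30)-6 = -36
e=10: >8, total = (-36)-10 = -46
e=0: not >8, total = (-46)-0 = -46

-46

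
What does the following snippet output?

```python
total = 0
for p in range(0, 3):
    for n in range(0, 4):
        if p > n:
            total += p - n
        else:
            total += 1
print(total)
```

13

p=0,n=0: not 0>0, total = 0+1 = 1
p=0,n=1: not 0>1, total = 1+1 = 2
p=0,n=2: not 0>2, total = 2+1 = 3
p=0,n=3: not 0>3, total = 3+1 = 4
p=1,n=0: 1>0, total = 4+1 = 5
p=1,n=1: not 1>1, total = 5+1 = 6
p=1,n=2: not 1>2, total = 6+1 = 7
p=1,n=3: not 1>3, total = 7+1 = 8
p=2,n=0: 2>0, total = 8+2 = 10
p=2,n=1: 2>1, total = 10+1 = 11
p=2,n=2: not 2>2, total = 11+1 = 12
p=2,n=3: not 2>3, total = 12+1 = 13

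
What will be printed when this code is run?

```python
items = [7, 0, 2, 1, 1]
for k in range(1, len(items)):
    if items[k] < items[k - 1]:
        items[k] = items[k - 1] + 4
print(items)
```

k=1: 0<7, items[1] = 7+4 = 11 → [7, 11, 2, 1, 1]
k=2: 2<11, items[2] = 11+4 = 15 → [7, 11, 15, 1, 1]
k=3: 1<15, items[3] = 15+4 = 19 → [7, 11, 15, 19, 1]
k=4: 1<19, items[4] = 19+4 = 23 → [7, 11, 15, 19, 23]

[7, 11, 15, 19, 23]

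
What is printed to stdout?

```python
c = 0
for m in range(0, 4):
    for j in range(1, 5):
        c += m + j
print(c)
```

64

m=0,j=1: c = 0+1 = 1
m=0,j=2: c = 1+2 = 3
m=0,j=3: c = 3+3 = 6
m=0,j=4: c = 6+4 = 10
m=1,j=1: c = 10+2 = 12
m=1,j=2: c = 12+3 = 15
m=1,j=3: c = 15+4 = 19
m=1,j=4: c = 19+5 = 24
m=2,j=1: c = 24+3 = 27
m=2,j=2: c = 27+4 = 31
m=2,j=3: c = 31+5 = 36
m=2,j=4: c = 36+6 = 42
m=3,j=1: c = 42+4 = 46
m=3,j=2: c = 46+5 = 51
m=3,j=3: c = 51+6 = 57
m=3,j=4: c = 57+7 = 64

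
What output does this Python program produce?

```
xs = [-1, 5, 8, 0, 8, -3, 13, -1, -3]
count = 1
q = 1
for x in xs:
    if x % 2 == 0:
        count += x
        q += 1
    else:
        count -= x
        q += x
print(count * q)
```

98

x=-1: not even, count = 1-(-1) = 2; q=0
x=5: not even, count = 2-5 = -3; q=5
x=8: even, count = (-3)+8 = 5; q=6
x=0: even, count = 5+0 = 5; q=7
x=8: even, count = 5+8 = 13; q=8
x=-3: not even, count = 13-(-3) = 16; q=5
x=13: not even, count = 16-13 = 3; q=18
x=-1: not even, count = 3-(-1) = 4; q=17
x=-3: not even, count = 4-(-3) = 7; q=14
count*q = 7*14 = 98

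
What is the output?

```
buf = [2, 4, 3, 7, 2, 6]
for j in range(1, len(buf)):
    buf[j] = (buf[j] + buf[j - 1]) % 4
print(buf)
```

[2, 2, 1, 0, 2, 0]

j=1: buf[1] = (4+2)%4 = 2 → [2, 2, 3, 7, 2, 6]
j=2: buf[2] = (3+2)%4 = 1 → [2, 2, 1, 7, 2, 6]
j=3: buf[3] = (7+1)%4 = 0 → [2, 2, 1, 0, 2, 6]
j=4: buf[4] = (2+0)%4 = 2 → [2, 2, 1, 0, 2, 6]
j=5: buf[5] = (6+2)%4 = 0 → [2, 2, 1, 0, 2, 0]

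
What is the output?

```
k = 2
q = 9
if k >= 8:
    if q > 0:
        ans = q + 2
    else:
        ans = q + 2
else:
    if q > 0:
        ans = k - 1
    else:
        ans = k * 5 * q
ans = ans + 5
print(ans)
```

k=2, q=9
k >= 8 is False; q > 0 is True
→ ans = k - 1 = 1
ans = 1+5 = 6

6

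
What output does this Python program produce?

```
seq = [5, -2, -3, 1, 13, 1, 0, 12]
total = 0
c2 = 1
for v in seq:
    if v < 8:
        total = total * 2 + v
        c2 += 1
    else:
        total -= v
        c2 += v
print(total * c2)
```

v=5: <8, total = 0*2+5 = 5; c2=2
v=-2: <8, total = 5*2+(-2) = 8; c2=3
v=-3: <8, total = 8*2+(-3) = 13; c2=4
v=1: <8, total = 13*2+1 = 27; c2=5
v=13: not <8, total = 27-13 = 14; c2=18
v=1: <8, total = 14*2+1 = 29; c2=19
v=0: <8, total = 29*2+0 = 58; c2=20
v=12: not <8, total = 58-12 = 46; c2=32
total*c2 = 46*32 = 1472

1472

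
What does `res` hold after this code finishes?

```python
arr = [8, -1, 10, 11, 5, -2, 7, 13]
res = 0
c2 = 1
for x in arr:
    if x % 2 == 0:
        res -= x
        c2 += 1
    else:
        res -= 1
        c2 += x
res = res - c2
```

-60

x=8: even, res = 0-8 = -8; c2=2
x=-1: not even, res = (-8)-1 = -9; c2=1
x=10: even, res = (-9)-10 = -19; c2=2
x=11: not even, res = (-19)-1 = -20; c2=13
x=5: not even, res = (-20)-1 = -21; c2=18
x=-2: even, res = (-21)-(-2) = -19; c2=19
x=7: not even, res = (-19)-1 = -20; c2=26
x=13: not even, res = (-20)-1 = -21; c2=39
res-c2 = (-21)-39 = -60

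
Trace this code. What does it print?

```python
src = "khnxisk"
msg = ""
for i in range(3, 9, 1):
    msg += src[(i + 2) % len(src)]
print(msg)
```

i=3: add src[5]='s' → 's'
i=4: add src[6]='k' → 'sk'
i=5: add src[0]='k' → 'skk'
i=6: add src[1]='h' → 'skkh'
i=7: add src[2]='n' → 'skkhn'
i=8: add src[3]='x' → 'skkhnx'

skkhnx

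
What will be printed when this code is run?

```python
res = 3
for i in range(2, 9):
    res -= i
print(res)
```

-32

i=2: res = 3-2 = 1
i=3: res = 1-3 = -2
i=4: res = (-2)-4 = -6
i=5: res = (-6)-5 = -11
i=6: res = (-11)-6 = -17
i=7: res = (-17)-7 = -24
i=8: res = (-24)-8 = -32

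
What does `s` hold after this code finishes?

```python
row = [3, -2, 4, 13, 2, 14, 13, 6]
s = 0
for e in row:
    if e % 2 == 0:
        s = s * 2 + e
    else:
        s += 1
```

e=3: not even, s = 0+1 = 1
e=-2: even, s = 1*2+(-2) = 0
e=4: even, s = 0*2+4 = 4
e=13: not even, s = 4+1 = 5
e=2: even, s = 5*2+2 = 12
e=14: even, s = 12*2+14 = 38
e=13: not even, s = 38+1 = 39
e=6: even, s = 39*2+6 = 84

84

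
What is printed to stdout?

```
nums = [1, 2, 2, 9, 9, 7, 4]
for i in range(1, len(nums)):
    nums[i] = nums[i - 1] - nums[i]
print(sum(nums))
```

-96

i=1: nums[1] = 1-2 = -1 → [1, -1, 2, 9, 9, 7, 4]
i=2: nums[2] = (-1)-2 = -3 → [1, -1, -3, 9, 9, 7, 4]
i=3: nums[3] = (-3)-9 = -12 → [1, -1, -3, -12, 9, 7, 4]
i=4: nums[4] = (-12)-9 = -21 → [1, -1, -3, -12, -21, 7, 4]
i=5: nums[5] = (-21)-7 = -28 → [1, -1, -3, -12, -21, -28, 4]
i=6: nums[6] = (-28)-4 = -32 → [1, -1, -3, -12, -21, -28, -32]
sum = -96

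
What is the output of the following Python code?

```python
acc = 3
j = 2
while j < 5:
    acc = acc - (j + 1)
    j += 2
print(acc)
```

j=2: acc = 3-3 = 0
j=4: acc = 0-5 = -5

-5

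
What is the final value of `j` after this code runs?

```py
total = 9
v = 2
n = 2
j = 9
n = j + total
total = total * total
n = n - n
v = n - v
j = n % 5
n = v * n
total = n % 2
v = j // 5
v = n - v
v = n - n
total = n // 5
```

0

n = 9+9 = 18
total = 9*9 = 81
n = 18-18 = 0
v = 0-2 = -2
j = 0%5 = 0
n = (-2)*0 = 0
total = 0%2 = 0
v = 0//5 = 0
v = 0-0 = 0
v = 0-0 = 0
total = 0//5 = 0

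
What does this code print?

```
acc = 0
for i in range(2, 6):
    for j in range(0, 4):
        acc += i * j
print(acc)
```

i=2,j=0: acc = 0+0 = 0
i=2,j=1: acc = 0+2 = 2
i=2,j=2: acc = 2+4 = 6
i=2,j=3: acc = 6+6 = 12
i=3,j=0: acc = 12+0 = 12
i=3,j=1: acc = 12+3 = 15
i=3,j=2: acc = 15+6 = 21
i=3,j=3: acc = 21+9 = 30
i=4,j=0: acc = 30+0 = 30
i=4,j=1: acc = 30+4 = 34
i=4,j=2: acc = 34+8 = 42
i=4,j=3: acc = 42+12 = 54
i=5,j=0: acc = 54+0 = 54
i=5,j=1: acc = 54+5 = 59
i=5,j=2: acc = 59+10 = 69
i=5,j=3: acc = 69+15 = 84

84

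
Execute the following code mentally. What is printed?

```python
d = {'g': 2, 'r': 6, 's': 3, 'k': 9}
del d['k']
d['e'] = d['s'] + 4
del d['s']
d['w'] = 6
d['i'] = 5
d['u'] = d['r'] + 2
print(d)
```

del 'k' → {'g': 2, 'r': 6, 's': 3}
d['e'] = d['s']+4 = 7 → {'g': 2, 'r': 6, 's': 3, 'e': 7}
del 's' → {'g': 2, 'r': 6, 'e': 7}
d['w'] = 6 → {'g': 2, 'r': 6, 'e': 7, 'w': 6}
d['i'] = 5 → {'g': 2, 'r': 6, 'e': 7, 'w': 6, 'i': 5}
d['u'] = d['r']+2 = 8 → {'g': 2, 'r': 6, 'e': 7, 'w': 6, 'i': 5, 'u': 8}

{'g': 2, 'r': 6, 'e': 7, 'w': 6, 'i': 5, 'u': 8}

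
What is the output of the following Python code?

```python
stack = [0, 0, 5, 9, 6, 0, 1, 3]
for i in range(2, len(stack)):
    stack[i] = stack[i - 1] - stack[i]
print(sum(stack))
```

-104

i=2: stack[2] = 0-5 = -5 → [0, 0, -5, 9, 6, 0, 1, 3]
i=3: stack[3] = (-5)-9 = -14 → [0, 0, -5, -14, 6, 0, 1, 3]
i=4: stack[4] = (-14)-6 = -20 → [0, 0, -5, -14, -20, 0, 1, 3]
i=5: stack[5] = (-20)-0 = -20 → [0, 0, -5, -14, -20, -20, 1, 3]
i=6: stack[6] = (-20)-1 = -21 → [0, 0, -5, -14, -20, -20, -21, 3]
i=7: stack[7] = (-21)-3 = -24 → [0, 0, -5, -14, -20, -20, -21, -24]
sum = -104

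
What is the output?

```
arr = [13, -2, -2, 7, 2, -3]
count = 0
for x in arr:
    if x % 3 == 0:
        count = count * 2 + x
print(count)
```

x=13: not %3==0
x=-2: not %3==0
x=-2: not %3==0
x=7: not %3==0
x=2: not %3==0
x=-3: %3==0, count = 0*2+(-3) = -3

-3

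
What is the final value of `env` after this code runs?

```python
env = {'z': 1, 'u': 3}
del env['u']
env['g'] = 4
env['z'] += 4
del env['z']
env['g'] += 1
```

{'g': 5}

del 'u' → {'z': 1}
env['g'] = 4 → {'z': 1, 'g': 4}
env['z'] = 1+4 = 5 → {'z': 5, 'g': 4}
del 'z' → {'g': 4}
env['g'] = 4+1 = 5 → {'g': 5}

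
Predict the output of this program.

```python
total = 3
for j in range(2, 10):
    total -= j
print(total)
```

-41

j=2: total = 3-2 = 1
j=3: total = 1-3 = -2
j=4: total = (-2)-4 = -6
j=5: total = (-6)-5 = -11
j=6: total = (-11)-6 = -17
j=7: total = (-17)-7 = -24
j=8: total = (-24)-8 = -32
j=9: total = (-32)-9 = -41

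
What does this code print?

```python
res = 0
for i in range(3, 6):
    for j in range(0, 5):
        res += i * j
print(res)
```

120

i=3,j=0: res = 0+0 = 0
i=3,j=1: res = 0+3 = 3
i=3,j=2: res = 3+6 = 9
i=3,j=3: res = 9+9 = 18
i=3,j=4: res = 18+12 = 30
i=4,j=0: res = 30+0 = 30
i=4,j=1: res = 30+4 = 34
i=4,j=2: res = 34+8 = 42
i=4,j=3: res = 42+12 = 54
i=4,j=4: res = 54+16 = 70
i=5,j=0: res = 70+0 = 70
i=5,j=1: res = 70+5 = 75
i=5,j=2: res = 75+10 = 85
i=5,j=3: res = 85+15 = 100
i=5,j=4: res = 100+20 = 120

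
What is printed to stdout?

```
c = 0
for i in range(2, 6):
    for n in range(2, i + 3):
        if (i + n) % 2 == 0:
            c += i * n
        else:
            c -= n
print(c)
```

i=2,n=2: even sum, c = 0+4 = 4
i=2,n=3: odd sum, c = 4-3 = 1
i=2,n=4: even sum, c = 1+8 = 9
i=3,n=2: odd sum, c = 9-2 = 7
i=3,n=3: even sum, c = 7+9 = 16
i=3,n=4: odd sum, c = 16-4 = 12
i=3,n=5: even sum, c = 12+15 = 27
i=4,n=2: even sum, c = 27+8 = 35
i=4,n=3: odd sum, c = 35-3 = 32
i=4,n=4: even sum, c = 32+16 = 48
i=4,n=5: odd sum, c = 48-5 = 43
i=4,n=6: even sum, c = 43+24 = 67
i=5,n=2: odd sum, c = 67-2 = 65
i=5,n=3: even sum, c = 65+15 = 80
i=5,n=4: odd sum, c = 80-4 = 76
i=5,n=5: even sum, c = 76+25 = 101
i=5,n=6: odd sum, c = 101-6 = 95
i=5,n=7: even sum, c = 95+35 = 130

130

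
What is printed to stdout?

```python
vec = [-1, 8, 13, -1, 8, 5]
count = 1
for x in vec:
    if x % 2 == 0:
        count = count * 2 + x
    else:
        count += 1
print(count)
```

37

x=-1: not even, count = 1+1 = 2
x=8: even, count = 2*2+8 = 12
x=13: not even, count = 12+1 = 13
x=-1: not even, count = 13+1 = 14
x=8: even, count = 14*2+8 = 36
x=5: not even, count = 36+1 = 37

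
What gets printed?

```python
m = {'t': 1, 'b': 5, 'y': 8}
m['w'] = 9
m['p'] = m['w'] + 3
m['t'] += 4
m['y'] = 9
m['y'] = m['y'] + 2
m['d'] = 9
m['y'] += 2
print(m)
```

m['w'] = 9 → {'t': 1, 'b': 5, 'y': 8, 'w': 9}
m['p'] = m['w']+3 = 12 → {'t': 1, 'b': 5, 'y': 8, 'w': 9, 'p': 12}
m['t'] = 1+4 = 5 → {'t': 5, 'b': 5, 'y': 8, 'w': 9, 'p': 12}
m['y'] = 9 → {'t': 5, 'b': 5, 'y': 9, 'w': 9, 'p': 12}
m['y'] = m['y']+2 = 11 → {'t': 5, 'b': 5, 'y': 11, 'w': 9, 'p': 12}
m['d'] = 9 → {'t': 5, 'b': 5, 'y': 11, 'w': 9, 'p': 12, 'd': 9}
m['y'] = 11+2 = 13 → {'t': 5, 'b': 5, 'y': 13, 'w': 9, 'p': 12, 'd': 9}

{'t': 5, 'b': 5, 'y': 13, 'w': 9, 'p': 12, 'd': 9}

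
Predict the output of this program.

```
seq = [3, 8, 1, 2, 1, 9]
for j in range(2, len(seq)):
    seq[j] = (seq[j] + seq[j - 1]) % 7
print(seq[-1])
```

j=2: seq[2] = (1+8)%7 = 2 → [3, 8, 2, 2, 1, 9]
j=3: seq[3] = (2+2)%7 = 4 → [3, 8, 2, 4, 1, 9]
j=4: seq[4] = (1+4)%7 = 5 → [3, 8, 2, 4, 5, 9]
j=5: seq[5] = (9+5)%7 = 0 → [3, 8, 2, 4, 5, 0]

0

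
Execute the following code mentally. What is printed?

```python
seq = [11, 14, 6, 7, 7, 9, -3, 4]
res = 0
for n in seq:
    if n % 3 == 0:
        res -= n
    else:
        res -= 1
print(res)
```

-17

n=11: not %3==0, res = 0-1 = -1
n=14: not %3==0, res = (-1)-1 = -2
n=6: %3==0, res = (-2)-6 = -8
n=7: not %3==0, res = (-8)-1 = -9
n=7: not %3==0, res = (-9)-1 = -10
n=9: %3==0, res = (-10)-9 = -19
n=-3: %3==0, res = (-19)-(-3) = -16
n=4: not %3==0, res = (-16)-1 = -17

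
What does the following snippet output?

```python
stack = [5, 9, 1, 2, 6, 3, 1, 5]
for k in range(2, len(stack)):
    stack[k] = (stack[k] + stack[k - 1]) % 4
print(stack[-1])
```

3

k=2: stack[2] = (1+9)%4 = 2 → [5, 9, 2, 2, 6, 3, 1, 5]
k=3: stack[3] = (2+2)%4 = 0 → [5, 9, 2, 0, 6, 3, 1, 5]
k=4: stack[4] = (6+0)%4 = 2 → [5, 9, 2, 0, 2, 3, 1, 5]
k=5: stack[5] = (3+2)%4 = 1 → [5, 9, 2, 0, 2, 1, 1, 5]
k=6: stack[6] = (1+1)%4 = 2 → [5, 9, 2, 0, 2, 1, 2, 5]
k=7: stack[7] = (5+2)%4 = 3 → [5, 9, 2, 0, 2, 1, 2, 3]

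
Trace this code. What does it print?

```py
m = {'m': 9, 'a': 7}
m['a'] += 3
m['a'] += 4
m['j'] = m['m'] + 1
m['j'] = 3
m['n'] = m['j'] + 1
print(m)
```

m['a'] = 7+3 = 10 → {'m': 9, 'a': 10}
m['a'] = 10+4 = 14 → {'m': 9, 'a': 14}
m['j'] = m['m']+1 = 10 → {'m': 9, 'a': 14, 'j': 10}
m['j'] = 3 → {'m': 9, 'a': 14, 'j': 3}
m['n'] = m['j']+1 = 4 → {'m': 9, 'a': 14, 'j': 3, 'n': 4}

{'m': 9, 'a': 14, 'j': 3, 'n': 4}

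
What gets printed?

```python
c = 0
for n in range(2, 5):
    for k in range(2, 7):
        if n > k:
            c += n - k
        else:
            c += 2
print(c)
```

28

n=2,k=2: not 2>2, c = 0+2 = 2
n=2,k=3: not 2>3, c = 2+2 = 4
n=2,k=4: not 2>4, c = 4+2 = 6
n=2,k=5: not 2>5, c = 6+2 = 8
n=2,k=6: not 2>6, c = 8+2 = 10
n=3,k=2: 3>2, c = 10+1 = 11
n=3,k=3: not 3>3, c = 11+2 = 13
n=3,k=4: not 3>4, c = 13+2 = 15
n=3,k=5: not 3>5, c = 15+2 = 17
n=3,k=6: not 3>6, c = 17+2 = 19
n=4,k=2: 4>2, c = 19+2 = 21
n=4,k=3: 4>3, c = 21+1 = 22
n=4,k=4: not 4>4, c = 22+2 = 24
n=4,k=5: not 4>5, c = 24+2 = 26
n=4,k=6: not 4>6, c = 26+2 = 28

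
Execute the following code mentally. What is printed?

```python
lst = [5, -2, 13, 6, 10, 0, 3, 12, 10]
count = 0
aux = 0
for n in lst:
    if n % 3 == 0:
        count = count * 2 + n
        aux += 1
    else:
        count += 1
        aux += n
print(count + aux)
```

163

n=5: not %3==0, count = 0+1 = 1; aux=5
n=-2: not %3==0, count = 1+1 = 2; aux=3
n=13: not %3==0, count = 2+1 = 3; aux=16
n=6: %3==0, count = 3*2+6 = 12; aux=17
n=10: not %3==0, count = 12+1 = 13; aux=27
n=0: %3==0, count = 13*2+0 = 26; aux=28
n=3: %3==0, count = 26*2+3 = 55; aux=29
n=12: %3==0, count = 55*2+12 = 122; aux=30
n=10: not %3==0, count = 122+1 = 123; aux=40
count+aux = 123+40 = 163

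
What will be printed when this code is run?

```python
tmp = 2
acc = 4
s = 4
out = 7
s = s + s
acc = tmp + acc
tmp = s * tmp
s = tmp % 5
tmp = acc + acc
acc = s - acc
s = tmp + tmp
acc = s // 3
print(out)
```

s = 4+4 = 8
acc = 2+4 = 6
tmp = 8*2 = 16
s = 16%5 = 1
tmp = 6+6 = 12
acc = 1-6 = -5
s = 12+12 = 24
acc = 24//3 = 8

7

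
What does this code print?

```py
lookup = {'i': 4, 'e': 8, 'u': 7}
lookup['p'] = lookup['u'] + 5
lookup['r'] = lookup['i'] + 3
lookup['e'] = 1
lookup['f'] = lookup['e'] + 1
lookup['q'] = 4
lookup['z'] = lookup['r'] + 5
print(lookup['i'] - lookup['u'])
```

lookup['p'] = lookup['u']+5 = 12 → {'i': 4, 'e': 8, 'u': 7, 'p': 12}
lookup['r'] = lookup['i']+3 = 7 → {'i': 4, 'e': 8, 'u': 7, 'p': 12, 'r': 7}
lookup['e'] = 1 → {'i': 4, 'e': 1, 'u': 7, 'p': 12, 'r': 7}
lookup['f'] = lookup['e']+1 = 2 → {'i': 4, 'e': 1, 'u': 7, 'p': 12, 'r': 7, 'f': 2}
lookup['q'] = 4 → {'i': 4, 'e': 1, 'u': 7, 'p': 12, 'r': 7, 'f': 2, 'q': 4}
lookup['z'] = lookup['r']+5 = 12 → {'i': 4, 'e': 1, 'u': 7, 'p': 12, 'r': 7, 'f': 2, 'q': 4, 'z': 12}
lookup['i']-lookup['u'] = 4-7 = -3

-3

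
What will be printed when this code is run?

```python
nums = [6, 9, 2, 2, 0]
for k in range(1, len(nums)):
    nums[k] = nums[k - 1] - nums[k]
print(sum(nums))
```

k=1: nums[1] = 6-9 = -3 → [6, -3, 2, 2, 0]
k=2: nums[2] = (-3)-2 = -5 → [6, -3, -5, 2, 0]
k=3: nums[3] = (-5)-2 = -7 → [6, -3, -5, -7, 0]
k=4: nums[4] = (-7)-0 = -7 → [6, -3, -5, -7, -7]
sum = -16

-16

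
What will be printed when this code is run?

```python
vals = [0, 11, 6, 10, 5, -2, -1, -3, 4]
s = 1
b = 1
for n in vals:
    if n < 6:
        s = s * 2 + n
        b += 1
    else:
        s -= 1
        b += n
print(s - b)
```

-8

n=0: <6, s = 1*2+0 = 2; b=2
n=11: not <6, s = 2-1 = 1; b=13
n=6: not <6, s = 1-1 = 0; b=19
n=10: not <6, s = 0-1 = -1; b=29
n=5: <6, s = (-1)*2+5 = 3; b=30
n=-2: <6, s = 3*2+(-2) = 4; b=31
n=-1: <6, s = 4*2+(-1) = 7; b=32
n=-3: <6, s = 7*2+(-3) = 11; b=33
n=4: <6, s = 11*2+4 = 26; b=34
s-b = 26-34 = -8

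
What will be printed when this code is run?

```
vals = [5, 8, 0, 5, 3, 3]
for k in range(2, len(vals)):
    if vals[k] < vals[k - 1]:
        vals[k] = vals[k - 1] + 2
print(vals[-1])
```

k=2: 0<8, vals[2] = 8+2 = 10 → [5, 8, 10, 5, 3, 3]
k=3: 5<10, vals[3] = 10+2 = 12 → [5, 8, 10, 12, 3, 3]
k=4: 3<12, vals[4] = 12+2 = 14 → [5, 8, 10, 12, 14, 3]
k=5: 3<14, vals[5] = 14+2 = 16 → [5, 8, 10, 12, 14, 16]

16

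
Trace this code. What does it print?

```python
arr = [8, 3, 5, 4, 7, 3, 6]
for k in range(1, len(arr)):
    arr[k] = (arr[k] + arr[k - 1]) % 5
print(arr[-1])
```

1

k=1: arr[1] = (3+8)%5 = 1 → [8, 1, 5, 4, 7, 3, 6]
k=2: arr[2] = (5+1)%5 = 1 → [8, 1, 1, 4, 7, 3, 6]
k=3: arr[3] = (4+1)%5 = 0 → [8, 1, 1, 0, 7, 3, 6]
k=4: arr[4] = (7+0)%5 = 2 → [8, 1, 1, 0, 2, 3, 6]
k=5: arr[5] = (3+2)%5 = 0 → [8, 1, 1, 0, 2, 0, 6]
k=6: arr[6] = (6+0)%5 = 1 → [8, 1, 1, 0, 2, 0, 1]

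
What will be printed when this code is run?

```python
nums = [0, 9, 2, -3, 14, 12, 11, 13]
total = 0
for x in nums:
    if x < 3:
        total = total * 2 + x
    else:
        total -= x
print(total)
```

x=0: <3, total = 0*2+0 = 0
x=9: not <3, total = 0-9 = -9
x=2: <3, total = (-9)*2+2 = -16
x=-3: <3, total = (-16)*2+(-3) = -35
x=14: not <3, total = (-35)-14 = -49
x=12: not <3, total = (-49)-12 = -61
x=11: not <3, total = (-61)-11 = -72
x=13: not <3, total = (-72)-13 = -85

-85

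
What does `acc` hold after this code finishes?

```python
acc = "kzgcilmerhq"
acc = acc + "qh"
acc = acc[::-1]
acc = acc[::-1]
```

'kzgcilmerhqqh'

+ 'qh' → 'kzgcilmerhqqh'
reverse → 'hqqhremlicgzk'
reverse → 'kzgcilmerhqqh'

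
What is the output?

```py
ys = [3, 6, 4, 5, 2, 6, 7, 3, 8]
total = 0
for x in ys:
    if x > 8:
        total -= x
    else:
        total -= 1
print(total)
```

-9

x=3: not >8, total = 0-1 = -1
x=6: not >8, total = (-1)-1 = -2
x=4: not >8, total = (-2)-1 = -3
x=5: not >8, total = (-3)-1 = -4
x=2: not >8, total = (-4)-1 = -5
x=6: not >8, total = (-5)-1 = -6
x=7: not >8, total = (-6)-1 = -7
x=3: not >8, total = (-7)-1 = -8
x=8: not >8, total = (-8)-1 = -9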